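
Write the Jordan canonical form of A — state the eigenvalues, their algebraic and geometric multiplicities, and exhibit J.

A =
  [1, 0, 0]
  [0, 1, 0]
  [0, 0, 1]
J_1(1) ⊕ J_1(1) ⊕ J_1(1)

The characteristic polynomial is
  det(x·I − A) = x^3 - 3*x^2 + 3*x - 1 = (x - 1)^3

Eigenvalues and multiplicities (the geometric multiplicity of λ is n − rank(A − λI), which equals the number of Jordan blocks for λ):
  λ = 1: algebraic multiplicity = 3, geometric multiplicity = 3

Determining the block sizes for each eigenvalue:
  λ = 1: gm = am = 3, so every block has size 1 → block sizes [1, 1, 1]

Assembling the blocks gives a Jordan form
J =
  [1, 0, 0]
  [0, 1, 0]
  [0, 0, 1]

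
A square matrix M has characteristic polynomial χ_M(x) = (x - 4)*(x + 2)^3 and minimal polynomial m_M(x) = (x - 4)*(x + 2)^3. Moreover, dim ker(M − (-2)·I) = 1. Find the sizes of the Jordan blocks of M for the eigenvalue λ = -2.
Block sizes for λ = -2: [3]

Step 1 — from the characteristic polynomial, algebraic multiplicity of λ = -2 is 3. From dim ker(M − (-2)·I) = 1, there are exactly 1 Jordan blocks for λ = -2.
Step 2 — from the minimal polynomial, the factor (x + 2)^3 tells us the largest block for λ = -2 has size 3.
Step 3 — with total size 3, 1 blocks, and largest block 3, the block sizes (in nonincreasing order) are [3].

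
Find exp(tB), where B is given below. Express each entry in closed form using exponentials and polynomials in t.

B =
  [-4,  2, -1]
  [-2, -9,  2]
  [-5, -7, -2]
e^{tB} =
  [t^2*exp(-5*t) + t*exp(-5*t) + exp(-5*t), t^2*exp(-5*t)/2 + 2*t*exp(-5*t), -t*exp(-5*t)]
  [-2*t^2*exp(-5*t) - 2*t*exp(-5*t), -t^2*exp(-5*t) - 4*t*exp(-5*t) + exp(-5*t), 2*t*exp(-5*t)]
  [-3*t^2*exp(-5*t) - 5*t*exp(-5*t), -3*t^2*exp(-5*t)/2 - 7*t*exp(-5*t), 3*t*exp(-5*t) + exp(-5*t)]

Strategy: write B = P · J · P⁻¹ where J is a Jordan canonical form, so e^{tB} = P · e^{tJ} · P⁻¹, and e^{tJ} can be computed block-by-block.

B has Jordan form
J =
  [-5,  1,  0]
  [ 0, -5,  1]
  [ 0,  0, -5]
(up to reordering of blocks).

Per-block formulas:
  For a 3×3 Jordan block J_3(-5): exp(t · J_3(-5)) = e^(-5t)·(I + t·N + (t^2/2)·N^2), where N is the 3×3 nilpotent shift.

After assembling e^{tJ} and conjugating by P, we get:

e^{tB} =
  [t^2*exp(-5*t) + t*exp(-5*t) + exp(-5*t), t^2*exp(-5*t)/2 + 2*t*exp(-5*t), -t*exp(-5*t)]
  [-2*t^2*exp(-5*t) - 2*t*exp(-5*t), -t^2*exp(-5*t) - 4*t*exp(-5*t) + exp(-5*t), 2*t*exp(-5*t)]
  [-3*t^2*exp(-5*t) - 5*t*exp(-5*t), -3*t^2*exp(-5*t)/2 - 7*t*exp(-5*t), 3*t*exp(-5*t) + exp(-5*t)]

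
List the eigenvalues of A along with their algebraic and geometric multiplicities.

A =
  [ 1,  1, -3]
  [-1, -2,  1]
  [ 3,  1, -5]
λ = -2: alg = 3, geom = 1

Step 1 — factor the characteristic polynomial to read off the algebraic multiplicities:
  χ_A(x) = (x + 2)^3

Step 2 — compute geometric multiplicities via the rank-nullity identity g(λ) = n − rank(A − λI):
  rank(A − (-2)·I) = 2, so dim ker(A − (-2)·I) = n − 2 = 1

Summary:
  λ = -2: algebraic multiplicity = 3, geometric multiplicity = 1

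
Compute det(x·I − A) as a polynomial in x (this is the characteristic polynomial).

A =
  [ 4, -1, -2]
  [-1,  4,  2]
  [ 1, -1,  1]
x^3 - 9*x^2 + 27*x - 27

Expanding det(x·I − A) (e.g. by cofactor expansion or by noting that A is similar to its Jordan form J, which has the same characteristic polynomial as A) gives
  χ_A(x) = x^3 - 9*x^2 + 27*x - 27
which factors as (x - 3)^3. The eigenvalues (with algebraic multiplicities) are λ = 3 with multiplicity 3.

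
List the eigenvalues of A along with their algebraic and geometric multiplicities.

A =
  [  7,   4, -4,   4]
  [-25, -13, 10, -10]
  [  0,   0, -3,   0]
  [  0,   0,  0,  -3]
λ = -3: alg = 4, geom = 3

Step 1 — factor the characteristic polynomial to read off the algebraic multiplicities:
  χ_A(x) = (x + 3)^4

Step 2 — compute geometric multiplicities via the rank-nullity identity g(λ) = n − rank(A − λI):
  rank(A − (-3)·I) = 1, so dim ker(A − (-3)·I) = n − 1 = 3

Summary:
  λ = -3: algebraic multiplicity = 4, geometric multiplicity = 3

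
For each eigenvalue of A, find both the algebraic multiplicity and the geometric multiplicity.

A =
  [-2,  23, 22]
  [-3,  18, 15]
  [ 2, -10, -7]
λ = 3: alg = 3, geom = 1

Step 1 — factor the characteristic polynomial to read off the algebraic multiplicities:
  χ_A(x) = (x - 3)^3

Step 2 — compute geometric multiplicities via the rank-nullity identity g(λ) = n − rank(A − λI):
  rank(A − (3)·I) = 2, so dim ker(A − (3)·I) = n − 2 = 1

Summary:
  λ = 3: algebraic multiplicity = 3, geometric multiplicity = 1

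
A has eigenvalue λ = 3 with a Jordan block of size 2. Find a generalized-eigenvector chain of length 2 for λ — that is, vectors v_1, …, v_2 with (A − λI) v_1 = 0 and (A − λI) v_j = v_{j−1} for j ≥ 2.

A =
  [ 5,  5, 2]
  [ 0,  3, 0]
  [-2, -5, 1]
A Jordan chain for λ = 3 of length 2:
v_1 = (2, 0, -2)ᵀ
v_2 = (1, 0, 0)ᵀ

Let N = A − (3)·I. We want v_2 with N^2 v_2 = 0 but N^1 v_2 ≠ 0; then v_{j-1} := N · v_j for j = 2, …, 2.

Pick v_2 = (1, 0, 0)ᵀ.
Then v_1 = N · v_2 = (2, 0, -2)ᵀ.

Sanity check: (A − (3)·I) v_1 = (0, 0, 0)ᵀ = 0. ✓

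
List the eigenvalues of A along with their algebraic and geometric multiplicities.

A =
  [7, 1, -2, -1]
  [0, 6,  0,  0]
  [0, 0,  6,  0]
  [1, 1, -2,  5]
λ = 6: alg = 4, geom = 3

Step 1 — factor the characteristic polynomial to read off the algebraic multiplicities:
  χ_A(x) = (x - 6)^4

Step 2 — compute geometric multiplicities via the rank-nullity identity g(λ) = n − rank(A − λI):
  rank(A − (6)·I) = 1, so dim ker(A − (6)·I) = n − 1 = 3

Summary:
  λ = 6: algebraic multiplicity = 4, geometric multiplicity = 3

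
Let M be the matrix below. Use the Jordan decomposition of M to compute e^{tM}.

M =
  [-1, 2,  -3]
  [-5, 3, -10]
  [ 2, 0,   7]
e^{tM} =
  [-4*t*exp(3*t) + exp(3*t), -4*t^2*exp(3*t) + 2*t*exp(3*t), -10*t^2*exp(3*t) - 3*t*exp(3*t)]
  [-5*t*exp(3*t), -5*t^2*exp(3*t) + exp(3*t), -25*t^2*exp(3*t)/2 - 10*t*exp(3*t)]
  [2*t*exp(3*t), 2*t^2*exp(3*t), 5*t^2*exp(3*t) + 4*t*exp(3*t) + exp(3*t)]

Strategy: write M = P · J · P⁻¹ where J is a Jordan canonical form, so e^{tM} = P · e^{tJ} · P⁻¹, and e^{tJ} can be computed block-by-block.

M has Jordan form
J =
  [3, 1, 0]
  [0, 3, 1]
  [0, 0, 3]
(up to reordering of blocks).

Per-block formulas:
  For a 3×3 Jordan block J_3(3): exp(t · J_3(3)) = e^(3t)·(I + t·N + (t^2/2)·N^2), where N is the 3×3 nilpotent shift.

After assembling e^{tJ} and conjugating by P, we get:

e^{tM} =
  [-4*t*exp(3*t) + exp(3*t), -4*t^2*exp(3*t) + 2*t*exp(3*t), -10*t^2*exp(3*t) - 3*t*exp(3*t)]
  [-5*t*exp(3*t), -5*t^2*exp(3*t) + exp(3*t), -25*t^2*exp(3*t)/2 - 10*t*exp(3*t)]
  [2*t*exp(3*t), 2*t^2*exp(3*t), 5*t^2*exp(3*t) + 4*t*exp(3*t) + exp(3*t)]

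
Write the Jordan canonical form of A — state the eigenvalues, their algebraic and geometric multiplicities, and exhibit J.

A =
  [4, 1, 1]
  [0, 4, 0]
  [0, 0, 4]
J_2(4) ⊕ J_1(4)

The characteristic polynomial is
  det(x·I − A) = x^3 - 12*x^2 + 48*x - 64 = (x - 4)^3

Eigenvalues and multiplicities (the geometric multiplicity of λ is n − rank(A − λI), which equals the number of Jordan blocks for λ):
  λ = 4: algebraic multiplicity = 3, geometric multiplicity = 2

Determining the block sizes for each eigenvalue:
  λ = 4: 2 blocks summing to 3 forces exactly one block of size 2 and the rest size 1 → block sizes [2, 1]

Assembling the blocks gives a Jordan form
J =
  [4, 1, 0]
  [0, 4, 0]
  [0, 0, 4]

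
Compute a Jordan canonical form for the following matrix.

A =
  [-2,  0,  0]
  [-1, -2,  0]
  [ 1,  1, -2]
J_3(-2)

The characteristic polynomial is
  det(x·I − A) = x^3 + 6*x^2 + 12*x + 8 = (x + 2)^3

Eigenvalues and multiplicities (the geometric multiplicity of λ is n − rank(A − λI), which equals the number of Jordan blocks for λ):
  λ = -2: algebraic multiplicity = 3, geometric multiplicity = 1

Determining the block sizes for each eigenvalue:
  λ = -2: one block (gm = 1), so the single block has size am = 3 → block sizes [3]

Assembling the blocks gives a Jordan form
J =
  [-2,  1,  0]
  [ 0, -2,  1]
  [ 0,  0, -2]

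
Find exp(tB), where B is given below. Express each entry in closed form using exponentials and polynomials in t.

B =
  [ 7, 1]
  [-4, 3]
e^{tB} =
  [2*t*exp(5*t) + exp(5*t), t*exp(5*t)]
  [-4*t*exp(5*t), -2*t*exp(5*t) + exp(5*t)]

Strategy: write B = P · J · P⁻¹ where J is a Jordan canonical form, so e^{tB} = P · e^{tJ} · P⁻¹, and e^{tJ} can be computed block-by-block.

B has Jordan form
J =
  [5, 1]
  [0, 5]
(up to reordering of blocks).

Per-block formulas:
  For a 2×2 Jordan block J_2(5): exp(t · J_2(5)) = e^(5t)·(I + t·N), where N is the 2×2 nilpotent shift.

After assembling e^{tJ} and conjugating by P, we get:

e^{tB} =
  [2*t*exp(5*t) + exp(5*t), t*exp(5*t)]
  [-4*t*exp(5*t), -2*t*exp(5*t) + exp(5*t)]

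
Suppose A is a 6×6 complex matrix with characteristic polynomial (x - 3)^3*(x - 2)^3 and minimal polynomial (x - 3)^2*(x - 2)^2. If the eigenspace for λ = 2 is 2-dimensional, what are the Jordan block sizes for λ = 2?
Block sizes for λ = 2: [2, 1]

Step 1 — from the characteristic polynomial, algebraic multiplicity of λ = 2 is 3. From dim ker(A − (2)·I) = 2, there are exactly 2 Jordan blocks for λ = 2.
Step 2 — from the minimal polynomial, the factor (x − 2)^2 tells us the largest block for λ = 2 has size 2.
Step 3 — with total size 3, 2 blocks, and largest block 2, the block sizes (in nonincreasing order) are [2, 1].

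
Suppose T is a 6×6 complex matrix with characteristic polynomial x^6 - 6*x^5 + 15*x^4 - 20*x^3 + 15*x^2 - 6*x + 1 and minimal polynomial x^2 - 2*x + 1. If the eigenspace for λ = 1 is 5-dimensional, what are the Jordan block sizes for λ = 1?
Block sizes for λ = 1: [2, 1, 1, 1, 1]

Step 1 — from the characteristic polynomial, algebraic multiplicity of λ = 1 is 6. From dim ker(T − (1)·I) = 5, there are exactly 5 Jordan blocks for λ = 1.
Step 2 — from the minimal polynomial, the factor (x − 1)^2 tells us the largest block for λ = 1 has size 2.
Step 3 — with total size 6, 5 blocks, and largest block 2, the block sizes (in nonincreasing order) are [2, 1, 1, 1, 1].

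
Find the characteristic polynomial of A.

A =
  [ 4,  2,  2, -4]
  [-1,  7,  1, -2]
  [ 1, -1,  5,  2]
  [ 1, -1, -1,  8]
x^4 - 24*x^3 + 216*x^2 - 864*x + 1296

Expanding det(x·I − A) (e.g. by cofactor expansion or by noting that A is similar to its Jordan form J, which has the same characteristic polynomial as A) gives
  χ_A(x) = x^4 - 24*x^3 + 216*x^2 - 864*x + 1296
which factors as (x - 6)^4. The eigenvalues (with algebraic multiplicities) are λ = 6 with multiplicity 4.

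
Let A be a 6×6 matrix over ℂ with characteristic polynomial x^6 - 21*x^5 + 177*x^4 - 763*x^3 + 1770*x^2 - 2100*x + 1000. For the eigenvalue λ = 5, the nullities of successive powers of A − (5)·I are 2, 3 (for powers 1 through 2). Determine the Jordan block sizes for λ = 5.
Block sizes for λ = 5: [2, 1]

From the dimensions of kernels of powers, the number of Jordan blocks of size at least j is d_j − d_{j−1} where d_j = dim ker(N^j) (with d_0 = 0). Computing the differences gives [2, 1].
The number of blocks of size exactly k is (#blocks of size ≥ k) − (#blocks of size ≥ k + 1), so the partition is: 1 block(s) of size 1, 1 block(s) of size 2.
In nonincreasing order the block sizes are [2, 1].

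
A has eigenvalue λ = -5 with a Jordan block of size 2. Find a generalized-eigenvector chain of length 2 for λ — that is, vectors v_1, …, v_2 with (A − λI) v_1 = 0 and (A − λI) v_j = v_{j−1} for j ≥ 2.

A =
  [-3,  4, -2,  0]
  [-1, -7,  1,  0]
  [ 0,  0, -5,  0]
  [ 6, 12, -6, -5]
A Jordan chain for λ = -5 of length 2:
v_1 = (2, -1, 0, 6)ᵀ
v_2 = (1, 0, 0, 0)ᵀ

Let N = A − (-5)·I. We want v_2 with N^2 v_2 = 0 but N^1 v_2 ≠ 0; then v_{j-1} := N · v_j for j = 2, …, 2.

Pick v_2 = (1, 0, 0, 0)ᵀ.
Then v_1 = N · v_2 = (2, -1, 0, 6)ᵀ.

Sanity check: (A − (-5)·I) v_1 = (0, 0, 0, 0)ᵀ = 0. ✓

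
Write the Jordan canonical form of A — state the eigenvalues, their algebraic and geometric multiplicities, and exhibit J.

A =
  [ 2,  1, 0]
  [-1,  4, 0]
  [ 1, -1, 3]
J_2(3) ⊕ J_1(3)

The characteristic polynomial is
  det(x·I − A) = x^3 - 9*x^2 + 27*x - 27 = (x - 3)^3

Eigenvalues and multiplicities (the geometric multiplicity of λ is n − rank(A − λI), which equals the number of Jordan blocks for λ):
  λ = 3: algebraic multiplicity = 3, geometric multiplicity = 2

Determining the block sizes for each eigenvalue:
  λ = 3: 2 blocks summing to 3 forces exactly one block of size 2 and the rest size 1 → block sizes [2, 1]

Assembling the blocks gives a Jordan form
J =
  [3, 1, 0]
  [0, 3, 0]
  [0, 0, 3]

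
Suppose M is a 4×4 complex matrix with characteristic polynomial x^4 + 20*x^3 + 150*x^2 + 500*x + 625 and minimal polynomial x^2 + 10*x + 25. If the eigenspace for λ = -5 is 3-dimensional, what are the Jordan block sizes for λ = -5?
Block sizes for λ = -5: [2, 1, 1]

Step 1 — from the characteristic polynomial, algebraic multiplicity of λ = -5 is 4. From dim ker(M − (-5)·I) = 3, there are exactly 3 Jordan blocks for λ = -5.
Step 2 — from the minimal polynomial, the factor (x + 5)^2 tells us the largest block for λ = -5 has size 2.
Step 3 — with total size 4, 3 blocks, and largest block 2, the block sizes (in nonincreasing order) are [2, 1, 1].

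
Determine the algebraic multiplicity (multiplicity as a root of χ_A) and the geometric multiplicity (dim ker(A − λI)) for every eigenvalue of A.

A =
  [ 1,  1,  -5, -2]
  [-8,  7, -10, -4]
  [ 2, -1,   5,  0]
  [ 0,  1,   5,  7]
λ = 5: alg = 4, geom = 2

Step 1 — factor the characteristic polynomial to read off the algebraic multiplicities:
  χ_A(x) = (x - 5)^4

Step 2 — compute geometric multiplicities via the rank-nullity identity g(λ) = n − rank(A − λI):
  rank(A − (5)·I) = 2, so dim ker(A − (5)·I) = n − 2 = 2

Summary:
  λ = 5: algebraic multiplicity = 4, geometric multiplicity = 2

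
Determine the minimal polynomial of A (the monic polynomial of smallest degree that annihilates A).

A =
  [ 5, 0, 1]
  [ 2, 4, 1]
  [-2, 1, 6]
x^3 - 15*x^2 + 75*x - 125

The characteristic polynomial is χ_A(x) = (x - 5)^3, so the eigenvalues are known. The minimal polynomial is
  m_A(x) = Π_λ (x − λ)^{k_λ}
where k_λ is the size of the *largest* Jordan block for λ (equivalently, the smallest k with (A − λI)^k v = 0 for every generalised eigenvector v of λ).

  λ = 5: largest Jordan block has size 3, contributing (x − 5)^3

So m_A(x) = (x - 5)^3 = x^3 - 15*x^2 + 75*x - 125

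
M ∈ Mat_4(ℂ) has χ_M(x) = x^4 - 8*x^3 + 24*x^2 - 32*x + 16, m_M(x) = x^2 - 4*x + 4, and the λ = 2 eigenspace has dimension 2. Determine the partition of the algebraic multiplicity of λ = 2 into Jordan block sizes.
Block sizes for λ = 2: [2, 2]

Step 1 — from the characteristic polynomial, algebraic multiplicity of λ = 2 is 4. From dim ker(M − (2)·I) = 2, there are exactly 2 Jordan blocks for λ = 2.
Step 2 — from the minimal polynomial, the factor (x − 2)^2 tells us the largest block for λ = 2 has size 2.
Step 3 — with total size 4, 2 blocks, and largest block 2, the block sizes (in nonincreasing order) are [2, 2].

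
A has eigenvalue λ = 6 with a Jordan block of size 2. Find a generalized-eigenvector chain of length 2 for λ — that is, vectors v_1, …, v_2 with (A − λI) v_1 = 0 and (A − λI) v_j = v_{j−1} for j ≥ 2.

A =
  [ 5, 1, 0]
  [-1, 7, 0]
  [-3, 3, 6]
A Jordan chain for λ = 6 of length 2:
v_1 = (-1, -1, -3)ᵀ
v_2 = (1, 0, 0)ᵀ

Let N = A − (6)·I. We want v_2 with N^2 v_2 = 0 but N^1 v_2 ≠ 0; then v_{j-1} := N · v_j for j = 2, …, 2.

Pick v_2 = (1, 0, 0)ᵀ.
Then v_1 = N · v_2 = (-1, -1, -3)ᵀ.

Sanity check: (A − (6)·I) v_1 = (0, 0, 0)ᵀ = 0. ✓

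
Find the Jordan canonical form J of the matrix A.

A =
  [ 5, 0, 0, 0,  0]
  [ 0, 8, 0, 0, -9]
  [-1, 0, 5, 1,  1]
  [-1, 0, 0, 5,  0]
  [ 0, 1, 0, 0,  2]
J_3(5) ⊕ J_2(5)

The characteristic polynomial is
  det(x·I − A) = x^5 - 25*x^4 + 250*x^3 - 1250*x^2 + 3125*x - 3125 = (x - 5)^5

Eigenvalues and multiplicities (the geometric multiplicity of λ is n − rank(A − λI), which equals the number of Jordan blocks for λ):
  λ = 5: algebraic multiplicity = 5, geometric multiplicity = 2

Determining the block sizes for each eigenvalue:
  λ = 5: with am = 5 and gm = 2, the partition is not yet determined (e.g. several partitions of 5 into 2 parts exist). Let N = A − (5)·I. Computing rank(N^1) = 3, rank(N^2) = 1, rank(N^3) = 0; the number of blocks of size ≥ j is rank(N^{j−1}) − rank(N^j), giving [2, 2, 1]. So we have 1 block(s) of size 3, 1 block(s) of size 2 → block sizes [3, 2]

Assembling the blocks gives a Jordan form
J =
  [5, 1, 0, 0, 0]
  [0, 5, 1, 0, 0]
  [0, 0, 5, 0, 0]
  [0, 0, 0, 5, 1]
  [0, 0, 0, 0, 5]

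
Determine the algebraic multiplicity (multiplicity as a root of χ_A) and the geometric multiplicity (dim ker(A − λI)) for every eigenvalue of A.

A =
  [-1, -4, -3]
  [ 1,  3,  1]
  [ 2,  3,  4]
λ = 2: alg = 3, geom = 1

Step 1 — factor the characteristic polynomial to read off the algebraic multiplicities:
  χ_A(x) = (x - 2)^3

Step 2 — compute geometric multiplicities via the rank-nullity identity g(λ) = n − rank(A − λI):
  rank(A − (2)·I) = 2, so dim ker(A − (2)·I) = n − 2 = 1

Summary:
  λ = 2: algebraic multiplicity = 3, geometric multiplicity = 1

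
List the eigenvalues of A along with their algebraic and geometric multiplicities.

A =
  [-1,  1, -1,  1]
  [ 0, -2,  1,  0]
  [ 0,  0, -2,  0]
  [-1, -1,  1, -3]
λ = -2: alg = 4, geom = 2

Step 1 — factor the characteristic polynomial to read off the algebraic multiplicities:
  χ_A(x) = (x + 2)^4

Step 2 — compute geometric multiplicities via the rank-nullity identity g(λ) = n − rank(A − λI):
  rank(A − (-2)·I) = 2, so dim ker(A − (-2)·I) = n − 2 = 2

Summary:
  λ = -2: algebraic multiplicity = 4, geometric multiplicity = 2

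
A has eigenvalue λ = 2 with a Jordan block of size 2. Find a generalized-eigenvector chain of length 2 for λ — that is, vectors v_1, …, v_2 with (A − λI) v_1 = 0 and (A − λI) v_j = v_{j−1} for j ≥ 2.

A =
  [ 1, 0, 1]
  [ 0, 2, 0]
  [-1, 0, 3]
A Jordan chain for λ = 2 of length 2:
v_1 = (-1, 0, -1)ᵀ
v_2 = (1, 0, 0)ᵀ

Let N = A − (2)·I. We want v_2 with N^2 v_2 = 0 but N^1 v_2 ≠ 0; then v_{j-1} := N · v_j for j = 2, …, 2.

Pick v_2 = (1, 0, 0)ᵀ.
Then v_1 = N · v_2 = (-1, 0, -1)ᵀ.

Sanity check: (A − (2)·I) v_1 = (0, 0, 0)ᵀ = 0. ✓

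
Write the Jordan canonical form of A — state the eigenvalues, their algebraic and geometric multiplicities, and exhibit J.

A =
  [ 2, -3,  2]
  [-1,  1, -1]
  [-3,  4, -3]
J_3(0)

The characteristic polynomial is
  det(x·I − A) = x^3

Eigenvalues and multiplicities (the geometric multiplicity of λ is n − rank(A − λI), which equals the number of Jordan blocks for λ):
  λ = 0: algebraic multiplicity = 3, geometric multiplicity = 1

Determining the block sizes for each eigenvalue:
  λ = 0: one block (gm = 1), so the single block has size am = 3 → block sizes [3]

Assembling the blocks gives a Jordan form
J =
  [0, 1, 0]
  [0, 0, 1]
  [0, 0, 0]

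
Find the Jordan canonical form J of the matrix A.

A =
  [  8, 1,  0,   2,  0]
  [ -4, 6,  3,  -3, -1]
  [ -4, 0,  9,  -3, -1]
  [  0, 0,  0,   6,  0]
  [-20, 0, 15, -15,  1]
J_3(6) ⊕ J_1(6) ⊕ J_1(6)

The characteristic polynomial is
  det(x·I − A) = x^5 - 30*x^4 + 360*x^3 - 2160*x^2 + 6480*x - 7776 = (x - 6)^5

Eigenvalues and multiplicities (the geometric multiplicity of λ is n − rank(A − λI), which equals the number of Jordan blocks for λ):
  λ = 6: algebraic multiplicity = 5, geometric multiplicity = 3

Determining the block sizes for each eigenvalue:
  λ = 6: with am = 5 and gm = 3, the partition is not yet determined (e.g. several partitions of 5 into 3 parts exist). Let N = A − (6)·I. Computing rank(N^1) = 2, rank(N^2) = 1, rank(N^3) = 0; the number of blocks of size ≥ j is rank(N^{j−1}) − rank(N^j), giving [3, 1, 1]. So we have 1 block(s) of size 3, 2 block(s) of size 1 → block sizes [3, 1, 1]

Assembling the blocks gives a Jordan form
J =
  [6, 1, 0, 0, 0]
  [0, 6, 1, 0, 0]
  [0, 0, 6, 0, 0]
  [0, 0, 0, 6, 0]
  [0, 0, 0, 0, 6]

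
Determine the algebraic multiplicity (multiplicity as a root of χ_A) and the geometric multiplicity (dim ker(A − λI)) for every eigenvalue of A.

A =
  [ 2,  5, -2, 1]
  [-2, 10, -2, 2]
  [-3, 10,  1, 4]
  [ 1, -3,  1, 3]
λ = 4: alg = 4, geom = 2

Step 1 — factor the characteristic polynomial to read off the algebraic multiplicities:
  χ_A(x) = (x - 4)^4

Step 2 — compute geometric multiplicities via the rank-nullity identity g(λ) = n − rank(A − λI):
  rank(A − (4)·I) = 2, so dim ker(A − (4)·I) = n − 2 = 2

Summary:
  λ = 4: algebraic multiplicity = 4, geometric multiplicity = 2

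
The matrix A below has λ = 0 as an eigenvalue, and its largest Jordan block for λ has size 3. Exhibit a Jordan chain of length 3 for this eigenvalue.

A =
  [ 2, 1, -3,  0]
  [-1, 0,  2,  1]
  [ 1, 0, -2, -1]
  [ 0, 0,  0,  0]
A Jordan chain for λ = 0 of length 3:
v_1 = (2, -1, 1, 0)ᵀ
v_2 = (1, 0, 0, 0)ᵀ
v_3 = (0, 1, 0, 0)ᵀ

Let N = A − (0)·I. We want v_3 with N^3 v_3 = 0 but N^2 v_3 ≠ 0; then v_{j-1} := N · v_j for j = 3, …, 2.

Pick v_3 = (0, 1, 0, 0)ᵀ.
Then v_2 = N · v_3 = (1, 0, 0, 0)ᵀ.
Then v_1 = N · v_2 = (2, -1, 1, 0)ᵀ.

Sanity check: (A − (0)·I) v_1 = (0, 0, 0, 0)ᵀ = 0. ✓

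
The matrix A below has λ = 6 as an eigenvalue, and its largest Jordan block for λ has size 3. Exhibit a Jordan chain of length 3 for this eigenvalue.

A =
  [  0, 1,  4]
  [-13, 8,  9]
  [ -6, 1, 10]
A Jordan chain for λ = 6 of length 3:
v_1 = (-1, -2, -1)ᵀ
v_2 = (-6, -13, -6)ᵀ
v_3 = (1, 0, 0)ᵀ

Let N = A − (6)·I. We want v_3 with N^3 v_3 = 0 but N^2 v_3 ≠ 0; then v_{j-1} := N · v_j for j = 3, …, 2.

Pick v_3 = (1, 0, 0)ᵀ.
Then v_2 = N · v_3 = (-6, -13, -6)ᵀ.
Then v_1 = N · v_2 = (-1, -2, -1)ᵀ.

Sanity check: (A − (6)·I) v_1 = (0, 0, 0)ᵀ = 0. ✓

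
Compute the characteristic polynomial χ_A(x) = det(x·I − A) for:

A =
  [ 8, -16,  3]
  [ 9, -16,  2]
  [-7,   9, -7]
x^3 + 15*x^2 + 75*x + 125

Expanding det(x·I − A) (e.g. by cofactor expansion or by noting that A is similar to its Jordan form J, which has the same characteristic polynomial as A) gives
  χ_A(x) = x^3 + 15*x^2 + 75*x + 125
which factors as (x + 5)^3. The eigenvalues (with algebraic multiplicities) are λ = -5 with multiplicity 3.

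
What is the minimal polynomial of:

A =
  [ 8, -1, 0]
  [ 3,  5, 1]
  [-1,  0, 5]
x^3 - 18*x^2 + 108*x - 216

The characteristic polynomial is χ_A(x) = (x - 6)^3, so the eigenvalues are known. The minimal polynomial is
  m_A(x) = Π_λ (x − λ)^{k_λ}
where k_λ is the size of the *largest* Jordan block for λ (equivalently, the smallest k with (A − λI)^k v = 0 for every generalised eigenvector v of λ).

  λ = 6: largest Jordan block has size 3, contributing (x − 6)^3

So m_A(x) = (x - 6)^3 = x^3 - 18*x^2 + 108*x - 216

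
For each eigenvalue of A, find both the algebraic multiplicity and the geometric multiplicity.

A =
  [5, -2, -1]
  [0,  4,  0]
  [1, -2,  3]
λ = 4: alg = 3, geom = 2

Step 1 — factor the characteristic polynomial to read off the algebraic multiplicities:
  χ_A(x) = (x - 4)^3

Step 2 — compute geometric multiplicities via the rank-nullity identity g(λ) = n − rank(A − λI):
  rank(A − (4)·I) = 1, so dim ker(A − (4)·I) = n − 1 = 2

Summary:
  λ = 4: algebraic multiplicity = 3, geometric multiplicity = 2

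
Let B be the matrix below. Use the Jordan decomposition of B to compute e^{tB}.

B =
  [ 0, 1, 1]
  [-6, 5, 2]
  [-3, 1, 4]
e^{tB} =
  [-3*t*exp(3*t) + exp(3*t), t*exp(3*t), t*exp(3*t)]
  [-6*t*exp(3*t), 2*t*exp(3*t) + exp(3*t), 2*t*exp(3*t)]
  [-3*t*exp(3*t), t*exp(3*t), t*exp(3*t) + exp(3*t)]

Strategy: write B = P · J · P⁻¹ where J is a Jordan canonical form, so e^{tB} = P · e^{tJ} · P⁻¹, and e^{tJ} can be computed block-by-block.

B has Jordan form
J =
  [3, 1, 0]
  [0, 3, 0]
  [0, 0, 3]
(up to reordering of blocks).

Per-block formulas:
  For a 2×2 Jordan block J_2(3): exp(t · J_2(3)) = e^(3t)·(I + t·N), where N is the 2×2 nilpotent shift.
  For a 1×1 block at λ = 3: exp(t · [3]) = [e^(3t)].

After assembling e^{tJ} and conjugating by P, we get:

e^{tB} =
  [-3*t*exp(3*t) + exp(3*t), t*exp(3*t), t*exp(3*t)]
  [-6*t*exp(3*t), 2*t*exp(3*t) + exp(3*t), 2*t*exp(3*t)]
  [-3*t*exp(3*t), t*exp(3*t), t*exp(3*t) + exp(3*t)]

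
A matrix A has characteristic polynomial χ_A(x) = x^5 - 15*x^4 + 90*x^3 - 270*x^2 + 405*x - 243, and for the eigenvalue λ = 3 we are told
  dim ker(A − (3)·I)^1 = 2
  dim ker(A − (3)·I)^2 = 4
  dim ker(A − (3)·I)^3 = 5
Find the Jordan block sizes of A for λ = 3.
Block sizes for λ = 3: [3, 2]

From the dimensions of kernels of powers, the number of Jordan blocks of size at least j is d_j − d_{j−1} where d_j = dim ker(N^j) (with d_0 = 0). Computing the differences gives [2, 2, 1].
The number of blocks of size exactly k is (#blocks of size ≥ k) − (#blocks of size ≥ k + 1), so the partition is: 1 block(s) of size 2, 1 block(s) of size 3.
In nonincreasing order the block sizes are [3, 2].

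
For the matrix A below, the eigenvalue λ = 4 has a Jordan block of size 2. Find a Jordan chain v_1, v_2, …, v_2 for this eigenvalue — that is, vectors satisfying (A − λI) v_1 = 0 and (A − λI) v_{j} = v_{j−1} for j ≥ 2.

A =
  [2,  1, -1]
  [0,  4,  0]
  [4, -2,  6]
A Jordan chain for λ = 4 of length 2:
v_1 = (-2, 0, 4)ᵀ
v_2 = (1, 0, 0)ᵀ

Let N = A − (4)·I. We want v_2 with N^2 v_2 = 0 but N^1 v_2 ≠ 0; then v_{j-1} := N · v_j for j = 2, …, 2.

Pick v_2 = (1, 0, 0)ᵀ.
Then v_1 = N · v_2 = (-2, 0, 4)ᵀ.

Sanity check: (A − (4)·I) v_1 = (0, 0, 0)ᵀ = 0. ✓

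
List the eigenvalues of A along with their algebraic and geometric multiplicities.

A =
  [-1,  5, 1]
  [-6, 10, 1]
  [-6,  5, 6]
λ = 5: alg = 3, geom = 2

Step 1 — factor the characteristic polynomial to read off the algebraic multiplicities:
  χ_A(x) = (x - 5)^3

Step 2 — compute geometric multiplicities via the rank-nullity identity g(λ) = n − rank(A − λI):
  rank(A − (5)·I) = 1, so dim ker(A − (5)·I) = n − 1 = 2

Summary:
  λ = 5: algebraic multiplicity = 3, geometric multiplicity = 2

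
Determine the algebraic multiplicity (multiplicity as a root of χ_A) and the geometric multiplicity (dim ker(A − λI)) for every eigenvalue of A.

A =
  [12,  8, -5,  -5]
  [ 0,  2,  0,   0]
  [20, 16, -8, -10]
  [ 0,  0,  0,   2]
λ = 2: alg = 4, geom = 3

Step 1 — factor the characteristic polynomial to read off the algebraic multiplicities:
  χ_A(x) = (x - 2)^4

Step 2 — compute geometric multiplicities via the rank-nullity identity g(λ) = n − rank(A − λI):
  rank(A − (2)·I) = 1, so dim ker(A − (2)·I) = n − 1 = 3

Summary:
  λ = 2: algebraic multiplicity = 4, geometric multiplicity = 3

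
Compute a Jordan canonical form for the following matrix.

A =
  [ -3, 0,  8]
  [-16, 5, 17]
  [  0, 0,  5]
J_1(-3) ⊕ J_2(5)

The characteristic polynomial is
  det(x·I − A) = x^3 - 7*x^2 - 5*x + 75 = (x - 5)^2*(x + 3)

Eigenvalues and multiplicities (the geometric multiplicity of λ is n − rank(A − λI), which equals the number of Jordan blocks for λ):
  λ = -3: algebraic multiplicity = 1, geometric multiplicity = 1
  λ = 5: algebraic multiplicity = 2, geometric multiplicity = 1

Determining the block sizes for each eigenvalue:
  λ = -3: one block (gm = 1), so the single block has size am = 1 → block sizes [1]
  λ = 5: one block (gm = 1), so the single block has size am = 2 → block sizes [2]

Assembling the blocks gives a Jordan form
J =
  [-3, 0, 0]
  [ 0, 5, 1]
  [ 0, 0, 5]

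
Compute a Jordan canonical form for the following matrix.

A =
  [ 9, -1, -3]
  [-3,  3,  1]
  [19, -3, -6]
J_3(2)

The characteristic polynomial is
  det(x·I − A) = x^3 - 6*x^2 + 12*x - 8 = (x - 2)^3

Eigenvalues and multiplicities (the geometric multiplicity of λ is n − rank(A − λI), which equals the number of Jordan blocks for λ):
  λ = 2: algebraic multiplicity = 3, geometric multiplicity = 1

Determining the block sizes for each eigenvalue:
  λ = 2: one block (gm = 1), so the single block has size am = 3 → block sizes [3]

Assembling the blocks gives a Jordan form
J =
  [2, 1, 0]
  [0, 2, 1]
  [0, 0, 2]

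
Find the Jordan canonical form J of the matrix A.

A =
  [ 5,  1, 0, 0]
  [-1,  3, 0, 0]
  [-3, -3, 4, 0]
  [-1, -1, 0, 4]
J_2(4) ⊕ J_1(4) ⊕ J_1(4)

The characteristic polynomial is
  det(x·I − A) = x^4 - 16*x^3 + 96*x^2 - 256*x + 256 = (x - 4)^4

Eigenvalues and multiplicities (the geometric multiplicity of λ is n − rank(A − λI), which equals the number of Jordan blocks for λ):
  λ = 4: algebraic multiplicity = 4, geometric multiplicity = 3

Determining the block sizes for each eigenvalue:
  λ = 4: 3 blocks summing to 4 forces exactly one block of size 2 and the rest size 1 → block sizes [2, 1, 1]

Assembling the blocks gives a Jordan form
J =
  [4, 1, 0, 0]
  [0, 4, 0, 0]
  [0, 0, 4, 0]
  [0, 0, 0, 4]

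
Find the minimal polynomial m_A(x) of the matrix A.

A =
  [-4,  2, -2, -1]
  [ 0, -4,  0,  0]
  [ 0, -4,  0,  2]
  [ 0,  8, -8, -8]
x^2 + 8*x + 16

The characteristic polynomial is χ_A(x) = (x + 4)^4, so the eigenvalues are known. The minimal polynomial is
  m_A(x) = Π_λ (x − λ)^{k_λ}
where k_λ is the size of the *largest* Jordan block for λ (equivalently, the smallest k with (A − λI)^k v = 0 for every generalised eigenvector v of λ).

  λ = -4: largest Jordan block has size 2, contributing (x + 4)^2

So m_A(x) = (x + 4)^2 = x^2 + 8*x + 16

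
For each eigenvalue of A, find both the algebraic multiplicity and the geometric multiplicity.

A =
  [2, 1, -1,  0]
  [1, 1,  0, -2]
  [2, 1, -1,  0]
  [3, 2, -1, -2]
λ = 0: alg = 4, geom = 2

Step 1 — factor the characteristic polynomial to read off the algebraic multiplicities:
  χ_A(x) = x^4

Step 2 — compute geometric multiplicities via the rank-nullity identity g(λ) = n − rank(A − λI):
  rank(A − (0)·I) = 2, so dim ker(A − (0)·I) = n − 2 = 2

Summary:
  λ = 0: algebraic multiplicity = 4, geometric multiplicity = 2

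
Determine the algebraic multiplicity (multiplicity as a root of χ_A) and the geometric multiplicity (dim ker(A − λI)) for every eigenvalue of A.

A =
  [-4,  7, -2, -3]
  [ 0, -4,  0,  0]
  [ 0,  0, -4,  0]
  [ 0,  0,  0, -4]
λ = -4: alg = 4, geom = 3

Step 1 — factor the characteristic polynomial to read off the algebraic multiplicities:
  χ_A(x) = (x + 4)^4

Step 2 — compute geometric multiplicities via the rank-nullity identity g(λ) = n − rank(A − λI):
  rank(A − (-4)·I) = 1, so dim ker(A − (-4)·I) = n − 1 = 3

Summary:
  λ = -4: algebraic multiplicity = 4, geometric multiplicity = 3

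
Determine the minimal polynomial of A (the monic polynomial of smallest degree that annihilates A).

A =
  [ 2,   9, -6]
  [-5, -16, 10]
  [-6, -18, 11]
x^2 + 2*x + 1

The characteristic polynomial is χ_A(x) = (x + 1)^3, so the eigenvalues are known. The minimal polynomial is
  m_A(x) = Π_λ (x − λ)^{k_λ}
where k_λ is the size of the *largest* Jordan block for λ (equivalently, the smallest k with (A − λI)^k v = 0 for every generalised eigenvector v of λ).

  λ = -1: largest Jordan block has size 2, contributing (x + 1)^2

So m_A(x) = (x + 1)^2 = x^2 + 2*x + 1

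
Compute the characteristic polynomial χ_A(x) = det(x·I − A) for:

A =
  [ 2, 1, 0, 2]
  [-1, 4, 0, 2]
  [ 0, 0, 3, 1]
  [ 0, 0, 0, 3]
x^4 - 12*x^3 + 54*x^2 - 108*x + 81

Expanding det(x·I − A) (e.g. by cofactor expansion or by noting that A is similar to its Jordan form J, which has the same characteristic polynomial as A) gives
  χ_A(x) = x^4 - 12*x^3 + 54*x^2 - 108*x + 81
which factors as (x - 3)^4. The eigenvalues (with algebraic multiplicities) are λ = 3 with multiplicity 4.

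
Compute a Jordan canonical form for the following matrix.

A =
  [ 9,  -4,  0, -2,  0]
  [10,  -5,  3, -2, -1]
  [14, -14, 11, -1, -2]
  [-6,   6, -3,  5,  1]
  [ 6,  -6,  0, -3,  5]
J_3(5) ⊕ J_1(5) ⊕ J_1(5)

The characteristic polynomial is
  det(x·I − A) = x^5 - 25*x^4 + 250*x^3 - 1250*x^2 + 3125*x - 3125 = (x - 5)^5

Eigenvalues and multiplicities (the geometric multiplicity of λ is n − rank(A − λI), which equals the number of Jordan blocks for λ):
  λ = 5: algebraic multiplicity = 5, geometric multiplicity = 3

Determining the block sizes for each eigenvalue:
  λ = 5: with am = 5 and gm = 3, the partition is not yet determined (e.g. several partitions of 5 into 3 parts exist). Let N = A − (5)·I. Computing rank(N^1) = 2, rank(N^2) = 1, rank(N^3) = 0; the number of blocks of size ≥ j is rank(N^{j−1}) − rank(N^j), giving [3, 1, 1]. So we have 1 block(s) of size 3, 2 block(s) of size 1 → block sizes [3, 1, 1]

Assembling the blocks gives a Jordan form
J =
  [5, 1, 0, 0, 0]
  [0, 5, 1, 0, 0]
  [0, 0, 5, 0, 0]
  [0, 0, 0, 5, 0]
  [0, 0, 0, 0, 5]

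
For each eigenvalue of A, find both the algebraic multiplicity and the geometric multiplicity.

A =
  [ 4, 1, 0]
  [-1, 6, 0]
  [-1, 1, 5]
λ = 5: alg = 3, geom = 2

Step 1 — factor the characteristic polynomial to read off the algebraic multiplicities:
  χ_A(x) = (x - 5)^3

Step 2 — compute geometric multiplicities via the rank-nullity identity g(λ) = n − rank(A − λI):
  rank(A − (5)·I) = 1, so dim ker(A − (5)·I) = n − 1 = 2

Summary:
  λ = 5: algebraic multiplicity = 3, geometric multiplicity = 2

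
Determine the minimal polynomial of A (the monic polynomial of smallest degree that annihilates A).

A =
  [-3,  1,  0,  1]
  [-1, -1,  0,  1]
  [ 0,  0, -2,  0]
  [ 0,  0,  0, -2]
x^2 + 4*x + 4

The characteristic polynomial is χ_A(x) = (x + 2)^4, so the eigenvalues are known. The minimal polynomial is
  m_A(x) = Π_λ (x − λ)^{k_λ}
where k_λ is the size of the *largest* Jordan block for λ (equivalently, the smallest k with (A − λI)^k v = 0 for every generalised eigenvector v of λ).

  λ = -2: largest Jordan block has size 2, contributing (x + 2)^2

So m_A(x) = (x + 2)^2 = x^2 + 4*x + 4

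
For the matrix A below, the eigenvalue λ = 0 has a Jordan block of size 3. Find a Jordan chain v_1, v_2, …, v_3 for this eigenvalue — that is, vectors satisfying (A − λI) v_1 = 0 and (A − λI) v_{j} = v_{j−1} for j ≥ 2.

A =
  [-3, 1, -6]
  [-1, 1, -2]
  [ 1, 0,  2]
A Jordan chain for λ = 0 of length 3:
v_1 = (2, 0, -1)ᵀ
v_2 = (-3, -1, 1)ᵀ
v_3 = (1, 0, 0)ᵀ

Let N = A − (0)·I. We want v_3 with N^3 v_3 = 0 but N^2 v_3 ≠ 0; then v_{j-1} := N · v_j for j = 3, …, 2.

Pick v_3 = (1, 0, 0)ᵀ.
Then v_2 = N · v_3 = (-3, -1, 1)ᵀ.
Then v_1 = N · v_2 = (2, 0, -1)ᵀ.

Sanity check: (A − (0)·I) v_1 = (0, 0, 0)ᵀ = 0. ✓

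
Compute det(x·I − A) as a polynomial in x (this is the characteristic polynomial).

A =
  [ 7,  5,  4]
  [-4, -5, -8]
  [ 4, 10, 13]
x^3 - 15*x^2 + 75*x - 125

Expanding det(x·I − A) (e.g. by cofactor expansion or by noting that A is similar to its Jordan form J, which has the same characteristic polynomial as A) gives
  χ_A(x) = x^3 - 15*x^2 + 75*x - 125
which factors as (x - 5)^3. The eigenvalues (with algebraic multiplicities) are λ = 5 with multiplicity 3.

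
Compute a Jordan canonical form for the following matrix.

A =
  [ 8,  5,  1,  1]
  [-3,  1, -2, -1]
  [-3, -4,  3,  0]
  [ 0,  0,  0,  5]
J_1(2) ⊕ J_3(5)

The characteristic polynomial is
  det(x·I − A) = x^4 - 17*x^3 + 105*x^2 - 275*x + 250 = (x - 5)^3*(x - 2)

Eigenvalues and multiplicities (the geometric multiplicity of λ is n − rank(A − λI), which equals the number of Jordan blocks for λ):
  λ = 2: algebraic multiplicity = 1, geometric multiplicity = 1
  λ = 5: algebraic multiplicity = 3, geometric multiplicity = 1

Determining the block sizes for each eigenvalue:
  λ = 2: one block (gm = 1), so the single block has size am = 1 → block sizes [1]
  λ = 5: one block (gm = 1), so the single block has size am = 3 → block sizes [3]

Assembling the blocks gives a Jordan form
J =
  [2, 0, 0, 0]
  [0, 5, 1, 0]
  [0, 0, 5, 1]
  [0, 0, 0, 5]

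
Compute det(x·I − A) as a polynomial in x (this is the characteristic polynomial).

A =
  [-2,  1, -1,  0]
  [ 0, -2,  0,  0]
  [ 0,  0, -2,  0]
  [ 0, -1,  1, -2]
x^4 + 8*x^3 + 24*x^2 + 32*x + 16

Expanding det(x·I − A) (e.g. by cofactor expansion or by noting that A is similar to its Jordan form J, which has the same characteristic polynomial as A) gives
  χ_A(x) = x^4 + 8*x^3 + 24*x^2 + 32*x + 16
which factors as (x + 2)^4. The eigenvalues (with algebraic multiplicities) are λ = -2 with multiplicity 4.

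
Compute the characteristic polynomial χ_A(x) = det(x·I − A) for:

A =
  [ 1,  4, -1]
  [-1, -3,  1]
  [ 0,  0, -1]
x^3 + 3*x^2 + 3*x + 1

Expanding det(x·I − A) (e.g. by cofactor expansion or by noting that A is similar to its Jordan form J, which has the same characteristic polynomial as A) gives
  χ_A(x) = x^3 + 3*x^2 + 3*x + 1
which factors as (x + 1)^3. The eigenvalues (with algebraic multiplicities) are λ = -1 with multiplicity 3.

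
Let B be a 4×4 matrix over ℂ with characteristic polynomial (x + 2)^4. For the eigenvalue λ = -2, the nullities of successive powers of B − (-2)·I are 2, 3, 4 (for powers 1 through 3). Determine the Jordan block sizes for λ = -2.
Block sizes for λ = -2: [3, 1]

From the dimensions of kernels of powers, the number of Jordan blocks of size at least j is d_j − d_{j−1} where d_j = dim ker(N^j) (with d_0 = 0). Computing the differences gives [2, 1, 1].
The number of blocks of size exactly k is (#blocks of size ≥ k) − (#blocks of size ≥ k + 1), so the partition is: 1 block(s) of size 1, 1 block(s) of size 3.
In nonincreasing order the block sizes are [3, 1].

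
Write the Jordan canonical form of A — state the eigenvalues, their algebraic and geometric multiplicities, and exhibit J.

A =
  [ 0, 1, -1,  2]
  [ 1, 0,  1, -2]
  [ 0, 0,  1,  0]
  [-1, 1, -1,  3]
J_2(1) ⊕ J_1(1) ⊕ J_1(1)

The characteristic polynomial is
  det(x·I − A) = x^4 - 4*x^3 + 6*x^2 - 4*x + 1 = (x - 1)^4

Eigenvalues and multiplicities (the geometric multiplicity of λ is n − rank(A − λI), which equals the number of Jordan blocks for λ):
  λ = 1: algebraic multiplicity = 4, geometric multiplicity = 3

Determining the block sizes for each eigenvalue:
  λ = 1: 3 blocks summing to 4 forces exactly one block of size 2 and the rest size 1 → block sizes [2, 1, 1]

Assembling the blocks gives a Jordan form
J =
  [1, 1, 0, 0]
  [0, 1, 0, 0]
  [0, 0, 1, 0]
  [0, 0, 0, 1]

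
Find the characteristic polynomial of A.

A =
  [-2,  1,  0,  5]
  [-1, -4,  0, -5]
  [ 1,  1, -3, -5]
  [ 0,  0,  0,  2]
x^4 + 7*x^3 + 9*x^2 - 27*x - 54

Expanding det(x·I − A) (e.g. by cofactor expansion or by noting that A is similar to its Jordan form J, which has the same characteristic polynomial as A) gives
  χ_A(x) = x^4 + 7*x^3 + 9*x^2 - 27*x - 54
which factors as (x - 2)*(x + 3)^3. The eigenvalues (with algebraic multiplicities) are λ = -3 with multiplicity 3, λ = 2 with multiplicity 1.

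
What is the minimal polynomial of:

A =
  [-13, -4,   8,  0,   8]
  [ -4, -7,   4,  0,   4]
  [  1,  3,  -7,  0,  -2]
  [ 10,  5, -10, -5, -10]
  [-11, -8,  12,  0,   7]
x^2 + 10*x + 25

The characteristic polynomial is χ_A(x) = (x + 5)^5, so the eigenvalues are known. The minimal polynomial is
  m_A(x) = Π_λ (x − λ)^{k_λ}
where k_λ is the size of the *largest* Jordan block for λ (equivalently, the smallest k with (A − λI)^k v = 0 for every generalised eigenvector v of λ).

  λ = -5: largest Jordan block has size 2, contributing (x + 5)^2

So m_A(x) = (x + 5)^2 = x^2 + 10*x + 25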